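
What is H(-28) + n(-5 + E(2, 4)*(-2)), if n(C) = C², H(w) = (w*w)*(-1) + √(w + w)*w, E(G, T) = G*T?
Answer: -343 - 56*I*√14 ≈ -343.0 - 209.53*I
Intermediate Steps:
H(w) = -w² + √2*w^(3/2) (H(w) = w²*(-1) + √(2*w)*w = -w² + (√2*√w)*w = -w² + √2*w^(3/2))
H(-28) + n(-5 + E(2, 4)*(-2)) = (-1*(-28)² + √2*(-28)^(3/2)) + (-5 + (2*4)*(-2))² = (-1*784 + √2*(-56*I*√7)) + (-5 + 8*(-2))² = (-784 - 56*I*√14) + (-5 - 16)² = (-784 - 56*I*√14) + (-21)² = (-784 - 56*I*√14) + 441 = -343 - 56*I*√14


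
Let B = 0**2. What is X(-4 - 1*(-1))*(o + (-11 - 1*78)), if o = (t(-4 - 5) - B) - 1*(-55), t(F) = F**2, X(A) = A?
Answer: -141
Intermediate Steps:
B = 0
o = 136 (o = ((-4 - 5)**2 - 1*0) - 1*(-55) = ((-9)**2 + 0) + 55 = (81 + 0) + 55 = 81 + 55 = 136)
X(-4 - 1*(-1))*(o + (-11 - 1*78)) = (-4 - 1*(-1))*(136 + (-11 - 1*78)) = (-4 + 1)*(136 + (-11 - 78)) = -3*(136 - 89) = -3*47 = -141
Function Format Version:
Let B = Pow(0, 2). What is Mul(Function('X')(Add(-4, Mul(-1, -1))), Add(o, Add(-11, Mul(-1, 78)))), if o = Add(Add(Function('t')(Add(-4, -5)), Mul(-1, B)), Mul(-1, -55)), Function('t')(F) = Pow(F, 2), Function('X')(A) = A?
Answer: -141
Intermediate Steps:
B = 0
o = 136 (o = Add(Add(Pow(Add(-4, -5), 2), Mul(-1, 0)), Mul(-1, -55)) = Add(Add(Pow(-9, 2), 0), 55) = Add(Add(81, 0), 55) = Add(81, 55) = 136)
Mul(Function('X')(Add(-4, Mul(-1, -1))), Add(o, Add(-11, Mul(-1, 78)))) = Mul(Add(-4, Mul(-1, -1)), Add(136, Add(-11, Mul(-1, 78)))) = Mul(Add(-4, 1), Add(136, Add(-11, -78))) = Mul(-3, Add(136, -89)) = Mul(-3, 47) = -141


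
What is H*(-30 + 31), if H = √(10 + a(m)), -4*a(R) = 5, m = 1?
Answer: √35/2 ≈ 2.9580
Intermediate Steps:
a(R) = -5/4 (a(R) = -¼*5 = -5/4)
H = √35/2 (H = √(10 - 5/4) = √(35/4) = √35/2 ≈ 2.9580)
H*(-30 + 31) = (√35/2)*(-30 + 31) = (√35/2)*1 = √35/2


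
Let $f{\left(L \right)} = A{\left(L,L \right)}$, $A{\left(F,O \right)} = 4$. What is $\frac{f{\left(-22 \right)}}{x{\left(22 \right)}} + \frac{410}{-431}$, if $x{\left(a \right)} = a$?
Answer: $- \frac{3648}{4741} \approx -0.76946$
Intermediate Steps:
$f{\left(L \right)} = 4$
$\frac{f{\left(-22 \right)}}{x{\left(22 \right)}} + \frac{410}{-431} = \frac{4}{22} + \frac{410}{-431} = 4 \cdot \frac{1}{22} + 410 \left(- \frac{1}{431}\right) = \frac{2}{11} - \frac{410}{431} = - \frac{3648}{4741}$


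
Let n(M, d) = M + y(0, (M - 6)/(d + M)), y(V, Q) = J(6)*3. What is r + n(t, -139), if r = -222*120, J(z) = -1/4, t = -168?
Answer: -107235/4 ≈ -26809.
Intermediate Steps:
J(z) = -¼ (J(z) = -1*¼ = -¼)
y(V, Q) = -¾ (y(V, Q) = -¼*3 = -¾)
n(M, d) = -¾ + M (n(M, d) = M - ¾ = -¾ + M)
r = -26640
r + n(t, -139) = -26640 + (-¾ - 168) = -26640 - 675/4 = -107235/4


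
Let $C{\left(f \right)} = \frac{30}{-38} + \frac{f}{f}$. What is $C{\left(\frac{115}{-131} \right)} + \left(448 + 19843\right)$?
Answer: $\frac{385533}{19} \approx 20291.0$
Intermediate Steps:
$C{\left(f \right)} = \frac{4}{19}$ ($C{\left(f \right)} = 30 \left(- \frac{1}{38}\right) + 1 = - \frac{15}{19} + 1 = \frac{4}{19}$)
$C{\left(\frac{115}{-131} \right)} + \left(448 + 19843\right) = \frac{4}{19} + \left(448 + 19843\right) = \frac{4}{19} + 20291 = \frac{385533}{19}$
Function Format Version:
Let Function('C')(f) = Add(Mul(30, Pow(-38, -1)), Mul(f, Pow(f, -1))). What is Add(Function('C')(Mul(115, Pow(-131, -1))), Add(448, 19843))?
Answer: Rational(385533, 19) ≈ 20291.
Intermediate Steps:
Function('C')(f) = Rational(4, 19) (Function('C')(f) = Add(Mul(30, Rational(-1, 38)), 1) = Add(Rational(-15, 19), 1) = Rational(4, 19))
Add(Function('C')(Mul(115, Pow(-131, -1))), Add(448, 19843)) = Add(Rational(4, 19), Add(448, 19843)) = Add(Rational(4, 19), 20291) = Rational(385533, 19)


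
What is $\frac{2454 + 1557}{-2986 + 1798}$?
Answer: $- \frac{1337}{396} \approx -3.3763$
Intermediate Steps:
$\frac{2454 + 1557}{-2986 + 1798} = \frac{4011}{-1188} = 4011 \left(- \frac{1}{1188}\right) = - \frac{1337}{396}$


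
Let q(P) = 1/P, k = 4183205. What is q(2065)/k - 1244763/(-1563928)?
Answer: 10752659034745903/13509707901380600 ≈ 0.79592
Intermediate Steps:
q(2065)/k - 1244763/(-1563928) = 1/(2065*4183205) - 1244763/(-1563928) = (1/2065)*(1/4183205) - 1244763*(-1/1563928) = 1/8638318325 + 1244763/1563928 = 10752659034745903/13509707901380600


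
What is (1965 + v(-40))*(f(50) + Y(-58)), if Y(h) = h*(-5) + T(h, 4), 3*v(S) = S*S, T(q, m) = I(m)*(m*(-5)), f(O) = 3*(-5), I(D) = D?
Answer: 487175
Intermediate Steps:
f(O) = -15
T(q, m) = -5*m² (T(q, m) = m*(m*(-5)) = m*(-5*m) = -5*m²)
v(S) = S²/3 (v(S) = (S*S)/3 = S²/3)
Y(h) = -80 - 5*h (Y(h) = h*(-5) - 5*4² = -5*h - 5*16 = -5*h - 80 = -80 - 5*h)
(1965 + v(-40))*(f(50) + Y(-58)) = (1965 + (⅓)*(-40)²)*(-15 + (-80 - 5*(-58))) = (1965 + (⅓)*1600)*(-15 + (-80 + 290)) = (1965 + 1600/3)*(-15 + 210) = (7495/3)*195 = 487175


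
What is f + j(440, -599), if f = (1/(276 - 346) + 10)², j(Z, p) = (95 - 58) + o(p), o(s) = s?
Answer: -2265199/4900 ≈ -462.29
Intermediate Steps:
j(Z, p) = 37 + p (j(Z, p) = (95 - 58) + p = 37 + p)
f = 488601/4900 (f = (1/(-70) + 10)² = (-1/70 + 10)² = (699/70)² = 488601/4900 ≈ 99.714)
f + j(440, -599) = 488601/4900 + (37 - 599) = 488601/4900 - 562 = -2265199/4900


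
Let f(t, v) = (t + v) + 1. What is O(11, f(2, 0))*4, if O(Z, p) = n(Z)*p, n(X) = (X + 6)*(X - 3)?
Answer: 1632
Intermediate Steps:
n(X) = (-3 + X)*(6 + X) (n(X) = (6 + X)*(-3 + X) = (-3 + X)*(6 + X))
f(t, v) = 1 + t + v
O(Z, p) = p*(-18 + Z² + 3*Z) (O(Z, p) = (-18 + Z² + 3*Z)*p = p*(-18 + Z² + 3*Z))
O(11, f(2, 0))*4 = ((1 + 2 + 0)*(-18 + 11² + 3*11))*4 = (3*(-18 + 121 + 33))*4 = (3*136)*4 = 408*4 = 1632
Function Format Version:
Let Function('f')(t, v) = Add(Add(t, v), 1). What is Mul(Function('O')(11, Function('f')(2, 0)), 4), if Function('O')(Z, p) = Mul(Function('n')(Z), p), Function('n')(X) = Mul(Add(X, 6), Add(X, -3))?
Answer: 1632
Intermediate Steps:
Function('n')(X) = Mul(Add(-3, X), Add(6, X)) (Function('n')(X) = Mul(Add(6, X), Add(-3, X)) = Mul(Add(-3, X), Add(6, X)))
Function('f')(t, v) = Add(1, t, v)
Function('O')(Z, p) = Mul(p, Add(-18, Pow(Z, 2), Mul(3, Z))) (Function('O')(Z, p) = Mul(Add(-18, Pow(Z, 2), Mul(3, Z)), p) = Mul(p, Add(-18, Pow(Z, 2), Mul(3, Z))))
Mul(Function('O')(11, Function('f')(2, 0)), 4) = Mul(Mul(Add(1, 2, 0), Add(-18, Pow(11, 2), Mul(3, 11))), 4) = Mul(Mul(3, Add(-18, 121, 33)), 4) = Mul(Mul(3, 136), 4) = Mul(408, 4) = 1632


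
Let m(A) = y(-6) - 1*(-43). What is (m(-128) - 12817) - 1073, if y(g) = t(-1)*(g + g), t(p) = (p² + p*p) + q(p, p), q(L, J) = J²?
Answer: -13883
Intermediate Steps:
t(p) = 3*p² (t(p) = (p² + p*p) + p² = (p² + p²) + p² = 2*p² + p² = 3*p²)
y(g) = 6*g (y(g) = (3*(-1)²)*(g + g) = (3*1)*(2*g) = 3*(2*g) = 6*g)
m(A) = 7 (m(A) = 6*(-6) - 1*(-43) = -36 + 43 = 7)
(m(-128) - 12817) - 1073 = (7 - 12817) - 1073 = -12810 - 1073 = -13883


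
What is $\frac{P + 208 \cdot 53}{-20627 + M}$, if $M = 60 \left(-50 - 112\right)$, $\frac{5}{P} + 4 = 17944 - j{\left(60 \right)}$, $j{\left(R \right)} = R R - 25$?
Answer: $- \frac{31671953}{87186931} \approx -0.36327$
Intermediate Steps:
$j{\left(R \right)} = -25 + R^{2}$ ($j{\left(R \right)} = R^{2} - 25 = -25 + R^{2}$)
$P = \frac{1}{2873}$ ($P = \frac{5}{-4 + \left(17944 - \left(-25 + 60^{2}\right)\right)} = \frac{5}{-4 + \left(17944 - \left(-25 + 3600\right)\right)} = \frac{5}{-4 + \left(17944 - 3575\right)} = \frac{5}{-4 + 14369} = \frac{5}{14365} = 5 \cdot \frac{1}{14365} = \frac{1}{2873} \approx 0.00034807$)
$M = -9720$ ($M = 60 \left(-162\right) = -9720$)
$\frac{P + 208 \cdot 53}{-20627 + M} = \frac{\frac{1}{2873} + 208 \cdot 53}{-20627 - 9720} = \frac{\frac{1}{2873} + 11024}{-30347} = \frac{31671953}{2873} \left(- \frac{1}{30347}\right) = - \frac{31671953}{87186931}$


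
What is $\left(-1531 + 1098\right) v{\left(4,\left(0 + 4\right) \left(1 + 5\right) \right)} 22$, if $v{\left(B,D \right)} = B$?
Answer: $-38104$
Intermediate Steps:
$\left(-1531 + 1098\right) v{\left(4,\left(0 + 4\right) \left(1 + 5\right) \right)} 22 = \left(-1531 + 1098\right) 4 \cdot 22 = \left(-433\right) 88 = -38104$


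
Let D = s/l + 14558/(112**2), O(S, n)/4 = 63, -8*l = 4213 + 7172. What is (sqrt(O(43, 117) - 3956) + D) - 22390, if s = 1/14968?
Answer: -2991193125745607/133601973120 + 2*I*sqrt(926) ≈ -22389.0 + 60.86*I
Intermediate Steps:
l = -11385/8 (l = -(4213 + 7172)/8 = -1/8*11385 = -11385/8 ≈ -1423.1)
O(S, n) = 252 (O(S, n) = 4*63 = 252)
s = 1/14968 ≈ 6.6809e-5
D = 155052411193/133601973120 (D = 1/(14968*(-11385/8)) + 14558/(112**2) = (1/14968)*(-8/11385) + 14558/12544 = -1/21301335 + 14558*(1/12544) = -1/21301335 + 7279/6272 = 155052411193/133601973120 ≈ 1.1606)
(sqrt(O(43, 117) - 3956) + D) - 22390 = (sqrt(252 - 3956) + 155052411193/133601973120) - 22390 = (sqrt(-3704) + 155052411193/133601973120) - 22390 = (2*I*sqrt(926) + 155052411193/133601973120) - 22390 = (155052411193/133601973120 + 2*I*sqrt(926)) - 22390 = -2991193125745607/133601973120 + 2*I*sqrt(926)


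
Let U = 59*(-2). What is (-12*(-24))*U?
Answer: -33984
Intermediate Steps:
U = -118
(-12*(-24))*U = -12*(-24)*(-118) = 288*(-118) = -33984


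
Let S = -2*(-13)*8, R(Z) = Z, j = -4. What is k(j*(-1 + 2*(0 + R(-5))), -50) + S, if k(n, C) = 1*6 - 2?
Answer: 212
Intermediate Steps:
S = 208 (S = 26*8 = 208)
k(n, C) = 4 (k(n, C) = 6 - 2 = 4)
k(j*(-1 + 2*(0 + R(-5))), -50) + S = 4 + 208 = 212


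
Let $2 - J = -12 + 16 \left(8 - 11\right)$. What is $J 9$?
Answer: $558$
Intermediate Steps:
$J = 62$ ($J = 2 - \left(-12 + 16 \left(8 - 11\right)\right) = 2 - \left(-12 + 16 \left(-3\right)\right) = 2 - \left(-12 - 48\right) = 2 - -60 = 2 + 60 = 62$)
$J 9 = 62 \cdot 9 = 558$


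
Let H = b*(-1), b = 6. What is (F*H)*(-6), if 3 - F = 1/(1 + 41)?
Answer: 750/7 ≈ 107.14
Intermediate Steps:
H = -6 (H = 6*(-1) = -6)
F = 125/42 (F = 3 - 1/(1 + 41) = 3 - 1/42 = 125/42 ≈ 2.9762)
(F*H)*(-6) = ((125/42)*(-6))*(-6) = -125/7*(-6) = 750/7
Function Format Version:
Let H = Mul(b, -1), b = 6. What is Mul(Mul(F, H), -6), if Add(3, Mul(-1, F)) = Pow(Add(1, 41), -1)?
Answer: Rational(750, 7) ≈ 107.14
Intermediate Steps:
H = -6 (H = Mul(6, -1) = -6)
F = Rational(125, 42) (F = Add(3, Mul(-1, Pow(Add(1, 41), -1))) = Add(3, Mul(-1, Pow(42, -1))) = Add(3, Mul(-1, Rational(1, 42))) = Add(3, Rational(-1, 42)) = Rational(125, 42) ≈ 2.9762)
Mul(Mul(F, H), -6) = Mul(Mul(Rational(125, 42), -6), -6) = Mul(Rational(-125, 7), -6) = Rational(750, 7)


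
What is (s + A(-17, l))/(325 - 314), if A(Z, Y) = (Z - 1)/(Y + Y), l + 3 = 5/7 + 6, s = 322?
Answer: 8309/286 ≈ 29.052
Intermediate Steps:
l = 26/7 (l = -3 + (5/7 + 6) = -3 + 47/7 = 26/7 ≈ 3.7143)
A(Z, Y) = (-1 + Z)/(2*Y) (A(Z, Y) = (-1 + Z)/((2*Y)) = (-1 + Z)*(1/(2*Y)) = (-1 + Z)/(2*Y))
(s + A(-17, l))/(325 - 314) = (322 + (-1 - 17)/(2*(26/7)))/(325 - 314) = (322 + (½)*(7/26)*(-18))/11 = (322 - 63/26)*(1/11) = (8309/26)*(1/11) = 8309/286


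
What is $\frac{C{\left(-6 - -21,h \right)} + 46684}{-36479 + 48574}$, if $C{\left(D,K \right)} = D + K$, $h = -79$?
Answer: $\frac{9324}{2419} \approx 3.8545$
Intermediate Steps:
$\frac{C{\left(-6 - -21,h \right)} + 46684}{-36479 + 48574} = \frac{\left(\left(-6 - -21\right) - 79\right) + 46684}{-36479 + 48574} = \frac{\left(\left(-6 + 21\right) - 79\right) + 46684}{12095} = \left(\left(15 - 79\right) + 46684\right) \frac{1}{12095} = \left(-64 + 46684\right) \frac{1}{12095} = 46620 \cdot \frac{1}{12095} = \frac{9324}{2419}$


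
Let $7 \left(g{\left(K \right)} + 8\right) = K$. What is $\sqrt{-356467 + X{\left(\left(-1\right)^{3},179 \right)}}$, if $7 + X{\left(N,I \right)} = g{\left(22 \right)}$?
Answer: $\frac{2 i \sqrt{4366866}}{7} \approx 597.06 i$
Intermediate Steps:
$g{\left(K \right)} = -8 + \frac{K}{7}$
$X{\left(N,I \right)} = - \frac{83}{7}$ ($X{\left(N,I \right)} = -7 + \left(-8 + \frac{1}{7} \cdot 22\right) = -7 + \left(-8 + \frac{22}{7}\right) = -7 - \frac{34}{7} = - \frac{83}{7}$)
$\sqrt{-356467 + X{\left(\left(-1\right)^{3},179 \right)}} = \sqrt{-356467 - \frac{83}{7}} = \sqrt{- \frac{2495352}{7}} = \frac{2 i \sqrt{4366866}}{7}$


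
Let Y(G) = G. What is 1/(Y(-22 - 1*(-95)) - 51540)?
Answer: -1/51467 ≈ -1.9430e-5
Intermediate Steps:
1/(Y(-22 - 1*(-95)) - 51540) = 1/((-22 - 1*(-95)) - 51540) = 1/((-22 + 95) - 51540) = 1/(73 - 51540) = 1/(-51467) = -1/51467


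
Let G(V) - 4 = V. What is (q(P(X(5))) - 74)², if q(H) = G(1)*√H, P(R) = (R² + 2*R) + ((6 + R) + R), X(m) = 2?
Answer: 5926 - 2220*√2 ≈ 2786.4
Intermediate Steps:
G(V) = 4 + V
P(R) = 6 + R² + 4*R (P(R) = (R² + 2*R) + (6 + 2*R) = 6 + R² + 4*R)
q(H) = 5*√H (q(H) = (4 + 1)*√H = 5*√H)
(q(P(X(5))) - 74)² = (5*√(6 + 2² + 4*2) - 74)² = (5*√(6 + 4 + 8) - 74)² = (5*√18 - 74)² = (5*(3*√2) - 74)² = (15*√2 - 74)² = (-74 + 15*√2)²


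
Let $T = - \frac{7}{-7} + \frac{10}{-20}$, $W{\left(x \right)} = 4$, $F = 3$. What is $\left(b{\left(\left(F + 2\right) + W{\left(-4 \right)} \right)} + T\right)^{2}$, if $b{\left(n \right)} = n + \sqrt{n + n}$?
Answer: $\frac{433}{4} + 57 \sqrt{2} \approx 188.86$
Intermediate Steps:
$b{\left(n \right)} = n + \sqrt{2} \sqrt{n}$ ($b{\left(n \right)} = n + \sqrt{2 n} = n + \sqrt{2} \sqrt{n}$)
$T = \frac{1}{2}$ ($T = \left(-7\right) \left(- \frac{1}{7}\right) + 10 \left(- \frac{1}{20}\right) = 1 - \frac{1}{2} = \frac{1}{2} \approx 0.5$)
$\left(b{\left(\left(F + 2\right) + W{\left(-4 \right)} \right)} + T\right)^{2} = \left(\left(\left(\left(3 + 2\right) + 4\right) + \sqrt{2} \sqrt{\left(3 + 2\right) + 4}\right) + \frac{1}{2}\right)^{2} = \left(\left(\left(5 + 4\right) + \sqrt{2} \sqrt{5 + 4}\right) + \frac{1}{2}\right)^{2} = \left(\left(9 + \sqrt{2} \sqrt{9}\right) + \frac{1}{2}\right)^{2} = \left(\left(9 + \sqrt{2} \cdot 3\right) + \frac{1}{2}\right)^{2} = \left(\left(9 + 3 \sqrt{2}\right) + \frac{1}{2}\right)^{2} = \left(\frac{19}{2} + 3 \sqrt{2}\right)^{2}$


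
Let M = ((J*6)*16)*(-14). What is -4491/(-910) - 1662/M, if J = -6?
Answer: 413131/87360 ≈ 4.7291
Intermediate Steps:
M = 8064 (M = (-6*6*16)*(-14) = -36*16*(-14) = -576*(-14) = 8064)
-4491/(-910) - 1662/M = -4491/(-910) - 1662/8064 = -4491*(-1/910) - 1662*1/8064 = 4491/910 - 277/1344 = 413131/87360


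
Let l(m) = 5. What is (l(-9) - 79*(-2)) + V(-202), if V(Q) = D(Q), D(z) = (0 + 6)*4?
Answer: 187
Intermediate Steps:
D(z) = 24 (D(z) = 6*4 = 24)
V(Q) = 24
(l(-9) - 79*(-2)) + V(-202) = (5 - 79*(-2)) + 24 = (5 + 158) + 24 = 163 + 24 = 187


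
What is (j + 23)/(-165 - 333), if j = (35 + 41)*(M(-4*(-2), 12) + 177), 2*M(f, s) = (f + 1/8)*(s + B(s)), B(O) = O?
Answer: -20885/498 ≈ -41.938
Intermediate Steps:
M(f, s) = s*(⅛ + f) (M(f, s) = ((f + 1/8)*(s + s))/2 = ((f + ⅛)*(2*s))/2 = ((⅛ + f)*(2*s))/2 = (2*s*(⅛ + f))/2 = s*(⅛ + f))
j = 20862 (j = (35 + 41)*(12*(⅛ - 4*(-2)) + 177) = 76*(12*(⅛ + 8) + 177) = 76*(12*(65/8) + 177) = 76*(195/2 + 177) = 76*(549/2) = 20862)
(j + 23)/(-165 - 333) = (20862 + 23)/(-165 - 333) = 20885/(-498) = 20885*(-1/498) = -20885/498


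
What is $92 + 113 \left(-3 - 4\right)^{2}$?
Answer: $5629$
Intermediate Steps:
$92 + 113 \left(-3 - 4\right)^{2} = 92 + 113 \left(-7\right)^{2} = 92 + 113 \cdot 49 = 92 + 5537 = 5629$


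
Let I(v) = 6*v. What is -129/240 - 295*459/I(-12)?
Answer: 150407/80 ≈ 1880.1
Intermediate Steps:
-129/240 - 295*459/I(-12) = -129/240 - 295/((6*(-12))/459) = -129*1/240 - 295/((-72*1/459)) = -43/80 - 295/(-8/51) = -43/80 - 295*(-51/8) = -43/80 + 15045/8 = 150407/80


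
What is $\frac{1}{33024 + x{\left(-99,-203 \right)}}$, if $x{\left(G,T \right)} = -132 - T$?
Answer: $\frac{1}{33095} \approx 3.0216 \cdot 10^{-5}$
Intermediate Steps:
$\frac{1}{33024 + x{\left(-99,-203 \right)}} = \frac{1}{33024 - -71} = \frac{1}{33024 + \left(-132 + 203\right)} = \frac{1}{33024 + 71} = \frac{1}{33095}$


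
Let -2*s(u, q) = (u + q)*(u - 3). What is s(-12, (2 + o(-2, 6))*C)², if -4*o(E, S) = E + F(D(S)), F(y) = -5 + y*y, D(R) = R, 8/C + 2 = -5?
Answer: 2025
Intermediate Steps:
C = -8/7 (C = 8/(-2 - 5) = 8/(-7) = 8*(-⅐) = -8/7 ≈ -1.1429)
F(y) = -5 + y²
o(E, S) = 5/4 - E/4 - S²/4 (o(E, S) = -(E + (-5 + S²))/4 = -(-5 + E + S²)/4 = 5/4 - E/4 - S²/4)
s(u, q) = -(-3 + u)*(q + u)/2 (s(u, q) = -(u + q)*(u - 3)/2 = -(q + u)*(-3 + u)/2 = -(-3 + u)*(q + u)/2)
s(-12, (2 + o(-2, 6))*C)² = (-½*(-12)² + 3*((2 + (5/4 - ¼*(-2) - ¼*6²))*(-8/7))/2 + (3/2)*(-12) - ½*(2 + (5/4 - ¼*(-2) - ¼*6²))*(-8/7)*(-12))² = (-½*144 + 3*((2 + (5/4 + ½ - ¼*36))*(-8/7))/2 - 18 - ½*(2 + (5/4 + ½ - ¼*36))*(-8/7)*(-12))² = (-72 + 3*((2 + (5/4 + ½ - 9))*(-8/7))/2 - 18 - ½*(2 + (5/4 + ½ - 9))*(-8/7)*(-12))² = (-72 + 3*((2 - 29/4)*(-8/7))/2 - 18 - ½*(2 - 29/4)*(-8/7)*(-12))² = (-72 + 3*(-21/4*(-8/7))/2 - 18 - ½*(-21/4*(-8/7))*(-12))² = (-72 + (3/2)*6 - 18 - ½*6*(-12))² = (-72 + 9 - 18 + 36)² = (-45)² = 2025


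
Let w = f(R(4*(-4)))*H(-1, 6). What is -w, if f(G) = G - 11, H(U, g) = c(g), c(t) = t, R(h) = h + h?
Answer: 258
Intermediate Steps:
R(h) = 2*h
H(U, g) = g
f(G) = -11 + G
w = -258 (w = (-11 + 2*(4*(-4)))*6 = (-11 + 2*(-16))*6 = (-11 - 32)*6 = -43*6 = -258)
-w = -1*(-258) = 258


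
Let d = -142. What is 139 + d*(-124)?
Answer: 17747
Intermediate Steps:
139 + d*(-124) = 139 - 142*(-124) = 139 + 17608 = 17747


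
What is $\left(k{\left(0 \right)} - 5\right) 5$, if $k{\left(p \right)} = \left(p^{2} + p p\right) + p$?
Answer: $-25$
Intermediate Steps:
$k{\left(p \right)} = p + 2 p^{2}$ ($k{\left(p \right)} = \left(p^{2} + p^{2}\right) + p = 2 p^{2} + p = p + 2 p^{2}$)
$\left(k{\left(0 \right)} - 5\right) 5 = \left(0 \left(1 + 2 \cdot 0\right) - 5\right) 5 = \left(0 \left(1 + 0\right) - 5\right) 5 = \left(0 \cdot 1 - 5\right) 5 = \left(0 - 5\right) 5 = \left(-5\right) 5 = -25$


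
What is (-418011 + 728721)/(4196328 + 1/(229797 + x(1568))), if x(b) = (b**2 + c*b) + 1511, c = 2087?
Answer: 370512229416/5003993571629 ≈ 0.074043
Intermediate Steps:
x(b) = 1511 + b**2 + 2087*b (x(b) = (b**2 + 2087*b) + 1511 = 1511 + b**2 + 2087*b)
(-418011 + 728721)/(4196328 + 1/(229797 + x(1568))) = (-418011 + 728721)/(4196328 + 1/(229797 + (1511 + 1568**2 + 2087*1568))) = 310710/(4196328 + 1/(229797 + (1511 + 2458624 + 3272416))) = 310710/(4196328 + 1/(229797 + 5732551)) = 310710/(4196328 + 1/5962348) = 310710/(25019967858145/5962348) = 310710*(5962348/25019967858145) = 370512229416/5003993571629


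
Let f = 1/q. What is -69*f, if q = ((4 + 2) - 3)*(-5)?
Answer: 23/5 ≈ 4.6000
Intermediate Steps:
q = -15 (q = (6 - 3)*(-5) = 3*(-5) = -15)
f = -1/15 (f = 1/(-15) = -1/15 ≈ -0.066667)
-69*f = -69*(-1/15) = 23/5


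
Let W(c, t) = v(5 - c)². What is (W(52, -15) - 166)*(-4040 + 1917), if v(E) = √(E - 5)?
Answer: 462814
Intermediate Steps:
v(E) = √(-5 + E)
W(c, t) = -c (W(c, t) = (√(-5 + (5 - c)))² = (√(-c))² = -c)
(W(52, -15) - 166)*(-4040 + 1917) = (-1*52 - 166)*(-4040 + 1917) = (-52 - 166)*(-2123) = -218*(-2123) = 462814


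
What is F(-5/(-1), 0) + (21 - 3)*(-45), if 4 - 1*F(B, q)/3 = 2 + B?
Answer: -819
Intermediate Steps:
F(B, q) = 6 - 3*B (F(B, q) = 12 - 3*(2 + B) = 12 + (-6 - 3*B) = 6 - 3*B)
F(-5/(-1), 0) + (21 - 3)*(-45) = (6 - (-15)/(-1)) + (21 - 3)*(-45) = (6 - (-15)*(-1)) + 18*(-45) = (6 - 3*5) - 810 = (6 - 15) - 810 = -9 - 810 = -819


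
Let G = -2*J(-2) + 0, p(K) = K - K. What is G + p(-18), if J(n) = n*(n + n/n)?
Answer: -4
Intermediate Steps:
J(n) = n*(1 + n) (J(n) = n*(n + 1) = n*(1 + n))
p(K) = 0
G = -4 (G = -(-4)*(1 - 2) + 0 = -(-4)*(-1) + 0 = -2*2 + 0 = -4 + 0 = -4)
G + p(-18) = -4 + 0 = -4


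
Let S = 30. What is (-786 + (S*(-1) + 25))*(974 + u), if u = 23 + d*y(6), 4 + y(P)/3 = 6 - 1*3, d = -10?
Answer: -812357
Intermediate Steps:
y(P) = -3 (y(P) = -12 + 3*(6 - 1*3) = -12 + 3*(6 - 3) = -12 + 3*3 = -12 + 9 = -3)
u = 53 (u = 23 - 10*(-3) = 23 + 30 = 53)
(-786 + (S*(-1) + 25))*(974 + u) = (-786 + (30*(-1) + 25))*(974 + 53) = (-786 + (-30 + 25))*1027 = (-786 - 5)*1027 = -791*1027 = -812357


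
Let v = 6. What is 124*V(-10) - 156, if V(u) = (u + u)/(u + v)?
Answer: 464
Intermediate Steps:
V(u) = 2*u/(6 + u) (V(u) = (u + u)/(u + 6) = (2*u)/(6 + u) = 2*u/(6 + u))
124*V(-10) - 156 = 124*(2*(-10)/(6 - 10)) - 156 = 124*(2*(-10)/(-4)) - 156 = 124*(2*(-10)*(-¼)) - 156 = 124*5 - 156 = 620 - 156 = 464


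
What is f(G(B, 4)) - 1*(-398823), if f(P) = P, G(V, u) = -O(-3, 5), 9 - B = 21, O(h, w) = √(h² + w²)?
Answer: 398823 - √34 ≈ 3.9882e+5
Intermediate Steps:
B = -12 (B = 9 - 1*21 = 9 - 21 = -12)
G(V, u) = -√34 (G(V, u) = -√((-3)² + 5²) = -√(9 + 25) = -√34)
f(G(B, 4)) - 1*(-398823) = -√34 - 1*(-398823) = -√34 + 398823 = 398823 - √34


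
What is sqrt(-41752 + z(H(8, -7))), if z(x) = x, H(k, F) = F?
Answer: I*sqrt(41759) ≈ 204.35*I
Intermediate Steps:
sqrt(-41752 + z(H(8, -7))) = sqrt(-41752 - 7) = sqrt(-41759) = I*sqrt(41759)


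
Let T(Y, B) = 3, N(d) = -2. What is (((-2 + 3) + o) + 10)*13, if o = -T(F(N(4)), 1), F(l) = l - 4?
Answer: 104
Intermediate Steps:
F(l) = -4 + l
o = -3 (o = -1*3 = -3)
(((-2 + 3) + o) + 10)*13 = (((-2 + 3) - 3) + 10)*13 = ((1 - 3) + 10)*13 = (-2 + 10)*13 = 8*13 = 104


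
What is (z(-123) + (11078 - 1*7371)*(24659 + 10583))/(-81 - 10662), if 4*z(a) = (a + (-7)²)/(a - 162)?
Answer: -74465993617/6123510 ≈ -12161.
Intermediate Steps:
z(a) = (49 + a)/(4*(-162 + a)) (z(a) = ((a + (-7)²)/(a - 162))/4 = ((a + 49)/(-162 + a))/4 = ((49 + a)/(-162 + a))/4 = (49 + a)/(4*(-162 + a)))
(z(-123) + (11078 - 1*7371)*(24659 + 10583))/(-81 - 10662) = ((49 - 123)/(4*(-162 - 123)) + (11078 - 1*7371)*(24659 + 10583))/(-81 - 10662) = ((¼)*(-74)/(-285) + (11078 - 7371)*35242)/(-10743) = ((¼)*(-1/285)*(-74) + 3707*35242)*(-1/10743) = (37/570 + 130642094)*(-1/10743) = (74465993617/570)*(-1/10743) = -74465993617/6123510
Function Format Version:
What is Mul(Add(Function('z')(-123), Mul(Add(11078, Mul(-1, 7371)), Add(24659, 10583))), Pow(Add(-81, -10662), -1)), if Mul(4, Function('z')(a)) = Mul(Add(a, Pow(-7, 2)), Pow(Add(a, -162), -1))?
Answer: Rational(-74465993617, 6123510) ≈ -12161.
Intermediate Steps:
Function('z')(a) = Mul(Rational(1, 4), Pow(Add(-162, a), -1), Add(49, a)) (Function('z')(a) = Mul(Rational(1, 4), Mul(Add(a, Pow(-7, 2)), Pow(Add(a, -162), -1))) = Mul(Rational(1, 4), Mul(Add(a, 49), Pow(Add(-162, a), -1))) = Mul(Rational(1, 4), Mul(Add(49, a), Pow(Add(-162, a), -1))) = Mul(Rational(1, 4), Mul(Pow(Add(-162, a), -1), Add(49, a))) = Mul(Rational(1, 4), Pow(Add(-162, a), -1), Add(49, a)))
Mul(Add(Function('z')(-123), Mul(Add(11078, Mul(-1, 7371)), Add(24659, 10583))), Pow(Add(-81, -10662), -1)) = Mul(Add(Mul(Rational(1, 4), Pow(Add(-162, -123), -1), Add(49, -123)), Mul(Add(11078, Mul(-1, 7371)), Add(24659, 10583))), Pow(Add(-81, -10662), -1)) = Mul(Add(Mul(Rational(1, 4), Pow(-285, -1), -74), Mul(Add(11078, -7371), 35242)), Pow(-10743, -1)) = Mul(Add(Mul(Rational(1, 4), Rational(-1, 285), -74), Mul(3707, 35242)), Rational(-1, 10743)) = Mul(Add(Rational(37, 570), 130642094), Rational(-1, 10743)) = Mul(Rational(74465993617, 570), Rational(-1, 10743)) = Rational(-74465993617, 6123510)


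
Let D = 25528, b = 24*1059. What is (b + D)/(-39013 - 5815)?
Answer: -12736/11207 ≈ -1.1364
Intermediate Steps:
b = 25416
(b + D)/(-39013 - 5815) = (25416 + 25528)/(-39013 - 5815) = 50944/(-44828) = 50944*(-1/44828) = -12736/11207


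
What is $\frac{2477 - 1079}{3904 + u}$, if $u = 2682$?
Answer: $\frac{699}{3293} \approx 0.21227$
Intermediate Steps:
$\frac{2477 - 1079}{3904 + u} = \frac{2477 - 1079}{3904 + 2682} = \frac{1398}{6586} = 1398 \cdot \frac{1}{6586} = \frac{699}{3293}$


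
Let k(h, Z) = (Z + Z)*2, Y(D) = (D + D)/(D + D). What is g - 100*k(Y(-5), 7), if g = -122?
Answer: -2922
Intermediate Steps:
Y(D) = 1 (Y(D) = (2*D)/((2*D)) = (2*D)*(1/(2*D)) = 1)
k(h, Z) = 4*Z (k(h, Z) = (2*Z)*2 = 4*Z)
g - 100*k(Y(-5), 7) = -122 - 400*7 = -122 - 100*28 = -122 - 2800 = -2922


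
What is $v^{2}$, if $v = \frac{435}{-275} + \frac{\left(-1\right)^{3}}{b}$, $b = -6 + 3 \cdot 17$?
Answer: $\frac{630436}{245025} \approx 2.5729$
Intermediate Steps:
$b = 45$ ($b = -6 + 51 = 45$)
$v = - \frac{794}{495}$ ($v = \frac{435}{-275} + \frac{\left(-1\right)^{3}}{45} = 435 \left(- \frac{1}{275}\right) - \frac{1}{45} = - \frac{87}{55} - \frac{1}{45} = - \frac{794}{495} \approx -1.604$)
$v^{2} = \left(- \frac{794}{495}\right)^{2} = \frac{630436}{245025}$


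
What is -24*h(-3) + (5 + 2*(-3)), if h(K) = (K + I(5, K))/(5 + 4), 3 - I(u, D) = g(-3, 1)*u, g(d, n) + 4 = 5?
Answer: 37/3 ≈ 12.333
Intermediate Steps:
g(d, n) = 1 (g(d, n) = -4 + 5 = 1)
I(u, D) = 3 - u
h(K) = -2/9 + K/9 (h(K) = (K + (3 - 1*5))/(5 + 4) = (K + (3 - 5))/9 = (K - 2)*(⅑) = (-2 + K)*(⅑) = -2/9 + K/9)
-24*h(-3) + (5 + 2*(-3)) = -24*(-2/9 + (⅑)*(-3)) + (5 + 2*(-3)) = -24*(-2/9 - ⅓) + (5 - 6) = -24*(-5/9) - 1 = 40/3 - 1 = 37/3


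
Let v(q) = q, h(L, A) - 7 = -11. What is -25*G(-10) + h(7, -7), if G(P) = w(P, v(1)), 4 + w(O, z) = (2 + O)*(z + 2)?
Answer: 696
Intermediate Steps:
h(L, A) = -4 (h(L, A) = 7 - 11 = -4)
w(O, z) = -4 + (2 + O)*(2 + z) (w(O, z) = -4 + (2 + O)*(z + 2) = -4 + (2 + O)*(2 + z))
G(P) = 2 + 3*P (G(P) = 2*P + 2*1 + P*1 = 2*P + 2 + P = 2 + 3*P)
-25*G(-10) + h(7, -7) = -25*(2 + 3*(-10)) - 4 = -25*(2 - 30) - 4 = -25*(-28) - 4 = 700 - 4 = 696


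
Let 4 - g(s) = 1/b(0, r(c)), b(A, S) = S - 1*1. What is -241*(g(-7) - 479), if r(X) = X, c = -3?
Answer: 457659/4 ≈ 1.1441e+5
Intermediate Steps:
b(A, S) = -1 + S (b(A, S) = S - 1 = -1 + S)
g(s) = 17/4 (g(s) = 4 - 1/(-1 - 3) = 4 - 1/(-4) = 4 - 1*(-¼) = 4 + ¼ = 17/4)
-241*(g(-7) - 479) = -241*(17/4 - 479) = -241*(-1899/4) = 457659/4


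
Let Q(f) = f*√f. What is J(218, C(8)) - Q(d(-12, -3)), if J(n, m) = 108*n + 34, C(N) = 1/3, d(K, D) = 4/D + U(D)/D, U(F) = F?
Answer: 23578 + I*√3/9 ≈ 23578.0 + 0.19245*I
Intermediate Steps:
d(K, D) = 1 + 4/D (d(K, D) = 4/D + D/D = 4/D + 1 = 1 + 4/D)
C(N) = ⅓
Q(f) = f^(3/2)
J(n, m) = 34 + 108*n
J(218, C(8)) - Q(d(-12, -3)) = (34 + 108*218) - ((4 - 3)/(-3))^(3/2) = (34 + 23544) - (-⅓*1)^(3/2) = 23578 - (-⅓)^(3/2) = 23578 - (-1)*I*√3/9 = 23578 + I*√3/9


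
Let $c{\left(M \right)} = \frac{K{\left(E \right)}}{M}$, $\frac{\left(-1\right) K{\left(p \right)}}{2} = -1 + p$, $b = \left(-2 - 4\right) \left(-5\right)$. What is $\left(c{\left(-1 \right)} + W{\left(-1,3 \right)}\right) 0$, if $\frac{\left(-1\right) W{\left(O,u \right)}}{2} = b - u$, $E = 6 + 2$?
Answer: $0$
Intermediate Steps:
$b = 30$ ($b = \left(-6\right) \left(-5\right) = 30$)
$E = 8$
$K{\left(p \right)} = 2 - 2 p$ ($K{\left(p \right)} = - 2 \left(-1 + p\right) = 2 - 2 p$)
$W{\left(O,u \right)} = -60 + 2 u$ ($W{\left(O,u \right)} = - 2 \left(30 - u\right) = -60 + 2 u$)
$c{\left(M \right)} = - \frac{14}{M}$ ($c{\left(M \right)} = \frac{2 - 16}{M} = - \frac{14}{M}$)
$\left(c{\left(-1 \right)} + W{\left(-1,3 \right)}\right) 0 = \left(- \frac{14}{-1} + \left(-60 + 2 \cdot 3\right)\right) 0 = \left(\left(-14\right) \left(-1\right) + \left(-60 + 6\right)\right) 0 = \left(14 - 54\right) 0 = \left(-40\right) 0 = 0$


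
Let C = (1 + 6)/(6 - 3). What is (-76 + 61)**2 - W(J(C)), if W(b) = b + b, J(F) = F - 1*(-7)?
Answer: 619/3 ≈ 206.33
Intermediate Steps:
C = 7/3 ≈ 2.3333
J(F) = 7 + F (J(F) = F + 7 = 7 + F)
W(b) = 2*b
(-76 + 61)**2 - W(J(C)) = (-76 + 61)**2 - 2*(7 + 7/3) = (-15)**2 - 2*28/3 = 225 - 1*56/3 = 225 - 56/3 = 619/3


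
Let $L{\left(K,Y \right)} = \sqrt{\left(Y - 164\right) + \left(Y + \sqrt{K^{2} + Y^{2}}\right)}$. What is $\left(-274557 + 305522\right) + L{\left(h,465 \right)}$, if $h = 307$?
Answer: $30965 + \sqrt{766 + \sqrt{310474}} \approx 31001.0$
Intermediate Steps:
$L{\left(K,Y \right)} = \sqrt{-164 + \sqrt{K^{2} + Y^{2}} + 2 Y}$ ($L{\left(K,Y \right)} = \sqrt{\left(-164 + Y\right) + \left(Y + \sqrt{K^{2} + Y^{2}}\right)} = \sqrt{-164 + \sqrt{K^{2} + Y^{2}} + 2 Y}$)
$\left(-274557 + 305522\right) + L{\left(h,465 \right)} = \left(-274557 + 305522\right) + \sqrt{-164 + \sqrt{307^{2} + 465^{2}} + 2 \cdot 465} = 30965 + \sqrt{-164 + \sqrt{94249 + 216225} + 930} = 30965 + \sqrt{-164 + \sqrt{310474} + 930} = 30965 + \sqrt{766 + \sqrt{310474}}$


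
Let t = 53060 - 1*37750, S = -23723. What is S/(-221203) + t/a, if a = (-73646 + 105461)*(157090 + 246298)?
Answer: 30445936828399/283887267683166 ≈ 0.10725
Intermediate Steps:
a = 12833789220 (a = 31815*403388 = 12833789220)
t = 15310 (t = 53060 - 37750 = 15310)
S/(-221203) + t/a = -23723/(-221203) + 15310/12833789220 = -23723*(-1/221203) + 15310*(1/12833789220) = 23723/221203 + 1531/1283378922 = 30445936828399/283887267683166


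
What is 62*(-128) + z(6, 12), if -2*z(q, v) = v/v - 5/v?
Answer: -190471/24 ≈ -7936.3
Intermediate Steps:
z(q, v) = -1/2 + 5/(2*v) (z(q, v) = -(v/v - 5/v)/2 = -(1 - 5/v)/2 = -1/2 + 5/(2*v))
62*(-128) + z(6, 12) = 62*(-128) + (1/2)*(5 - 1*12)/12 = -7936 + (1/2)*(1/12)*(5 - 12) = -7936 + (1/2)*(1/12)*(-7) = -7936 - 7/24 = -190471/24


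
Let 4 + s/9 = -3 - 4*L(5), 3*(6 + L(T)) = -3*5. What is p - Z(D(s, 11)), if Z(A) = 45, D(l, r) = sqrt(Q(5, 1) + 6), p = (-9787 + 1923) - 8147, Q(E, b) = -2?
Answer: -16056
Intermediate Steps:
L(T) = -11 (L(T) = -6 + (-3*5)/3 = -6 + (1/3)*(-15) = -6 - 5 = -11)
p = -16011 (p = -7864 - 8147 = -16011)
s = 333 (s = -36 + 9*(-3 - 4*(-11)) = -36 + 9*(-3 + 44) = -36 + 9*41 = -36 + 369 = 333)
D(l, r) = 2 (D(l, r) = sqrt(-2 + 6) = sqrt(4) = 2)
p - Z(D(s, 11)) = -16011 - 1*45 = -16011 - 45 = -16056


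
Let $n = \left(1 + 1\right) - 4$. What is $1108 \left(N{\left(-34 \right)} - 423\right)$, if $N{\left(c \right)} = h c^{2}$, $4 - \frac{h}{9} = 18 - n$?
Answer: $-184910796$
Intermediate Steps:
$n = -2$ ($n = 2 - 4 = -2$)
$h = -144$ ($h = 36 - 9 \left(18 - -2\right) = 36 - 9 \left(18 + 2\right) = 36 - 180 = -144$)
$N{\left(c \right)} = - 144 c^{2}$
$1108 \left(N{\left(-34 \right)} - 423\right) = 1108 \left(- 144 \left(-34\right)^{2} - 423\right) = 1108 \left(\left(-144\right) 1156 - 423\right) = 1108 \left(-166464 - 423\right) = 1108 \left(-166887\right) = -184910796$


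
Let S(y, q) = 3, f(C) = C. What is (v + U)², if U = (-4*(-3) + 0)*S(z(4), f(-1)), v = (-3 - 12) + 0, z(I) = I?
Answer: 441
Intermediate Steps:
v = -15 (v = -15 + 0 = -15)
U = 36 (U = (-4*(-3) + 0)*3 = (12 + 0)*3 = 12*3 = 36)
(v + U)² = (-15 + 36)² = 21² = 441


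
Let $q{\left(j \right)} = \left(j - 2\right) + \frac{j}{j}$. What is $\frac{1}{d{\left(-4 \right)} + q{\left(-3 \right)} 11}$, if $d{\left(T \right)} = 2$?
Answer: $- \frac{1}{42} \approx -0.02381$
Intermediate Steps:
$q{\left(j \right)} = -1 + j$ ($q{\left(j \right)} = \left(-2 + j\right) + 1 = -1 + j$)
$\frac{1}{d{\left(-4 \right)} + q{\left(-3 \right)} 11} = \frac{1}{2 + \left(-1 - 3\right) 11} = \frac{1}{2 - 44} = \frac{1}{-42} = - \frac{1}{42}$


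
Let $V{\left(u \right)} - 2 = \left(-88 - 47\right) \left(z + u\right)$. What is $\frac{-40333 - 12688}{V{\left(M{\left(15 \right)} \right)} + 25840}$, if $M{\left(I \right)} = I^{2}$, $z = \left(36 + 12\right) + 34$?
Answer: $\frac{53021}{15603} \approx 3.3981$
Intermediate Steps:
$z = 82$ ($z = 48 + 34 = 82$)
$V{\left(u \right)} = -11068 - 135 u$ ($V{\left(u \right)} = 2 + \left(-88 - 47\right) \left(82 + u\right) = 2 - 135 \left(82 + u\right) = 2 - \left(11070 + 135 u\right) = -11068 - 135 u$)
$\frac{-40333 - 12688}{V{\left(M{\left(15 \right)} \right)} + 25840} = \frac{-40333 - 12688}{\left(-11068 - 135 \cdot 15^{2}\right) + 25840} = - \frac{53021}{\left(-11068 - 30375\right) + 25840} = - \frac{53021}{-41443 + 25840} = - \frac{53021}{-15603} = \left(-53021\right) \left(- \frac{1}{15603}\right) = \frac{53021}{15603}$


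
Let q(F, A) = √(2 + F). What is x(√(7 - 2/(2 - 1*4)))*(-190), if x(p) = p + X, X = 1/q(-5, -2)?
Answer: -380*√2 + 190*I*√3/3 ≈ -537.4 + 109.7*I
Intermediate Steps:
X = -I*√3/3 (X = 1/(√(2 - 5)) = 1/(√(-3)) = 1/(I*√3) = -I*√3/3 ≈ -0.57735*I)
x(p) = p - I*√3/3
x(√(7 - 2/(2 - 1*4)))*(-190) = (√(7 - 2/(2 - 1*4)) - I*√3/3)*(-190) = (√(7 - 2/(2 - 4)) - I*√3/3)*(-190) = (√(7 - 2/(-2)) - I*√3/3)*(-190) = (√(7 - 2*(-½)) - I*√3/3)*(-190) = (√(7 + 1) - I*√3/3)*(-190) = (√8 - I*√3/3)*(-190) = (2*√2 - I*√3/3)*(-190) = -380*√2 + 190*I*√3/3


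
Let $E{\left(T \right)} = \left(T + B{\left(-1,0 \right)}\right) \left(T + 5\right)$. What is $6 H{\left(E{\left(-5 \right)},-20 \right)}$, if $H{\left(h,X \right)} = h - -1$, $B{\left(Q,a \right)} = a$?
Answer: $6$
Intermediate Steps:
$E{\left(T \right)} = T \left(5 + T\right)$ ($E{\left(T \right)} = \left(T + 0\right) \left(T + 5\right) = T \left(5 + T\right)$)
$H{\left(h,X \right)} = 1 + h$ ($H{\left(h,X \right)} = h + 1 = 1 + h$)
$6 H{\left(E{\left(-5 \right)},-20 \right)} = 6 \left(1 - 5 \left(5 - 5\right)\right) = 6 \left(1 - 0\right) = 6 \left(1 + 0\right) = 6 \cdot 1 = 6$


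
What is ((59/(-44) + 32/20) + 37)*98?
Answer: 401653/110 ≈ 3651.4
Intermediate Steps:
((59/(-44) + 32/20) + 37)*98 = ((59*(-1/44) + 32*(1/20)) + 37)*98 = ((-59/44 + 8/5) + 37)*98 = (57/220 + 37)*98 = (8197/220)*98 = 401653/110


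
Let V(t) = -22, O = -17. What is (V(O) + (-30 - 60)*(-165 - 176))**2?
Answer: 940526224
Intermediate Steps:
(V(O) + (-30 - 60)*(-165 - 176))**2 = (-22 + (-30 - 60)*(-165 - 176))**2 = (-22 - 90*(-341))**2 = (-22 + 30690)**2 = 30668**2 = 940526224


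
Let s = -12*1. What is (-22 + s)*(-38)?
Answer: 1292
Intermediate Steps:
s = -12
(-22 + s)*(-38) = (-22 - 12)*(-38) = -34*(-38) = 1292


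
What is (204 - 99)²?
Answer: 11025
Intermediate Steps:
(204 - 99)² = 105² = 11025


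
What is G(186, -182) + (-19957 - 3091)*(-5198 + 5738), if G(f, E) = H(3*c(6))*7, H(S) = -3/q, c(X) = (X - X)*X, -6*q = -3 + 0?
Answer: -12445962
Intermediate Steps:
q = 1/2 (q = -(-3 + 0)/6 = -1/6*(-3) = 1/2 ≈ 0.50000)
c(X) = 0 (c(X) = 0*X = 0)
H(S) = -6 (H(S) = -3/1/2 = -3*2 = -6)
G(f, E) = -42 (G(f, E) = -6*7 = -42)
G(186, -182) + (-19957 - 3091)*(-5198 + 5738) = -42 + (-19957 - 3091)*(-5198 + 5738) = -42 - 23048*540 = -42 - 12445920 = -12445962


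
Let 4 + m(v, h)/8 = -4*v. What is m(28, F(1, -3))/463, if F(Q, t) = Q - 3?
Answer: -928/463 ≈ -2.0043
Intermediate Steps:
F(Q, t) = -3 + Q
m(v, h) = -32 - 32*v (m(v, h) = -32 + 8*(-4*v) = -32 - 32*v)
m(28, F(1, -3))/463 = (-32 - 32*28)/463 = (-32 - 896)*(1/463) = -928*1/463 = -928/463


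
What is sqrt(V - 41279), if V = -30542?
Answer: I*sqrt(71821) ≈ 267.99*I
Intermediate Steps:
sqrt(V - 41279) = sqrt(-30542 - 41279) = sqrt(-71821) = I*sqrt(71821)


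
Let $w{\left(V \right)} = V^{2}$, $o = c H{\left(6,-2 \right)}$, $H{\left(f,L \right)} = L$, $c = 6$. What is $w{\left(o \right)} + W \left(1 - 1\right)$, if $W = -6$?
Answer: $144$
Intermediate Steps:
$o = -12$ ($o = 6 \left(-2\right) = -12$)
$w{\left(o \right)} + W \left(1 - 1\right) = \left(-12\right)^{2} - 6 \left(1 - 1\right) = 144 - 0 = 144 + 0 = 144$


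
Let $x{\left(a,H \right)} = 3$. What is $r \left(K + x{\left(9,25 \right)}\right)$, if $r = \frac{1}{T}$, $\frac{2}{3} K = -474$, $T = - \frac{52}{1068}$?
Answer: $\frac{189036}{13} \approx 14541.0$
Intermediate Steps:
$T = - \frac{13}{267}$ ($T = \left(-52\right) \frac{1}{1068} = - \frac{13}{267} \approx -0.048689$)
$K = -711$ ($K = \frac{3}{2} \left(-474\right) = -711$)
$r = - \frac{267}{13}$ ($r = \frac{1}{- \frac{13}{267}} = - \frac{267}{13} \approx -20.538$)
$r \left(K + x{\left(9,25 \right)}\right) = - \frac{267 \left(-711 + 3\right)}{13} = \left(- \frac{267}{13}\right) \left(-708\right) = \frac{189036}{13}$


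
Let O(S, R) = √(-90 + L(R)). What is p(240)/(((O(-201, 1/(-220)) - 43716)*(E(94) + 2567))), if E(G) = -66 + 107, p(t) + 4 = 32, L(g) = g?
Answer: -16830660/68531642431723 - 7*I*√1089055/137063284863446 ≈ -2.4559e-7 - 5.3297e-11*I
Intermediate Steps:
p(t) = 28 (p(t) = -4 + 32 = 28)
O(S, R) = √(-90 + R)
E(G) = 41
p(240)/(((O(-201, 1/(-220)) - 43716)*(E(94) + 2567))) = 28/(((√(-90 + 1/(-220)) - 43716)*(41 + 2567))) = 28/(((√(-90 - 1/220) - 43716)*2608)) = 28/(((√(-19801/220) - 43716)*2608)) = 28/(((I*√1089055/110 - 43716)*2608)) = 28/(((-43716 + I*√1089055/110)*2608)) = 28/(-114011328 + 1304*I*√1089055/55)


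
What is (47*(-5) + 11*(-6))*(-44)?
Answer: 13244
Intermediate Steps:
(47*(-5) + 11*(-6))*(-44) = (-235 - 66)*(-44) = -301*(-44) = 13244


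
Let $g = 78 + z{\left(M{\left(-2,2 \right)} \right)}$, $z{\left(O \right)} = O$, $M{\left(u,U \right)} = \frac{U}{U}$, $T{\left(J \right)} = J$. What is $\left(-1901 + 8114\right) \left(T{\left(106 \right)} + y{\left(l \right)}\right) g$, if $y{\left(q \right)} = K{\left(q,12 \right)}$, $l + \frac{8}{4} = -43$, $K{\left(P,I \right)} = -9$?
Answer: $47610219$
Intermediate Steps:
$l = -45$ ($l = -2 - 43 = -45$)
$y{\left(q \right)} = -9$
$M{\left(u,U \right)} = 1$
$g = 79$ ($g = 78 + 1 = 79$)
$\left(-1901 + 8114\right) \left(T{\left(106 \right)} + y{\left(l \right)}\right) g = \left(-1901 + 8114\right) \left(106 - 9\right) 79 = 6213 \cdot 97 \cdot 79 = 602661 \cdot 79 = 47610219$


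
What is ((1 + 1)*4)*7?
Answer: 56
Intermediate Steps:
((1 + 1)*4)*7 = (2*4)*7 = 8*7 = 56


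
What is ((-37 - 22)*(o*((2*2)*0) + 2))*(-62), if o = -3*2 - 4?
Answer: 7316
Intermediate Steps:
o = -10 (o = -6 - 4 = -10)
((-37 - 22)*(o*((2*2)*0) + 2))*(-62) = ((-37 - 22)*(-10*2*2*0 + 2))*(-62) = -59*(-40*0 + 2)*(-62) = -59*(-10*0 + 2)*(-62) = -59*(0 + 2)*(-62) = -59*2*(-62) = -118*(-62) = 7316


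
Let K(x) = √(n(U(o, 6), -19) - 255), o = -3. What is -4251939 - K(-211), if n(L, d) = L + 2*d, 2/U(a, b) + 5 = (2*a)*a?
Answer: -4251939 - 9*I*√611/13 ≈ -4.2519e+6 - 17.113*I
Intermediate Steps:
U(a, b) = 2/(-5 + 2*a²) (U(a, b) = 2/(-5 + (2*a)*a) = 2/(-5 + 2*a²))
K(x) = 9*I*√611/13 (K(x) = √((2/(-5 + 2*(-3)²) + 2*(-19)) - 255) = √((2/(-5 + 2*9) - 38) - 255) = √((2/(-5 + 18) - 38) - 255) = √((2/13 - 38) - 255) = √(-492/13 - 255) = √(-3807/13) = 9*I*√611/13)
-4251939 - K(-211) = -4251939 - 9*I*√611/13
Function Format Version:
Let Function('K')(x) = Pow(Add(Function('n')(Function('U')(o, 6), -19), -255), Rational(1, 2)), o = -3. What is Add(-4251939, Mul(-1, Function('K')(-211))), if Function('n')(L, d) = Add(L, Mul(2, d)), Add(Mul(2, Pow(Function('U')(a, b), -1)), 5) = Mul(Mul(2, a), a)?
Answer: Add(-4251939, Mul(Rational(-9, 13), I, Pow(611, Rational(1, 2)))) ≈ Add(-4.2519e+6, Mul(-17.113, I))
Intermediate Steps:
Function('U')(a, b) = Mul(2, Pow(Add(-5, Mul(2, Pow(a, 2))), -1)) (Function('U')(a, b) = Mul(2, Pow(Add(-5, Mul(Mul(2, a), a)), -1)) = Mul(2, Pow(Add(-5, Mul(2, Pow(a, 2))), -1)))
Function('K')(x) = Mul(Rational(9, 13), I, Pow(611, Rational(1, 2))) (Function('K')(x) = Pow(Add(Add(Mul(2, Pow(Add(-5, Mul(2, Pow(-3, 2))), -1)), Mul(2, -19)), -255), Rational(1, 2)) = Pow(Add(Add(Mul(2, Pow(Add(-5, Mul(2, 9)), -1)), -38), -255), Rational(1, 2)) = Pow(Add(Add(Mul(2, Pow(Add(-5, 18), -1)), -38), -255), Rational(1, 2)) = Pow(Add(Add(Mul(2, Pow(13, -1)), -38), -255), Rational(1, 2)) = Pow(Add(Add(Mul(2, Rational(1, 13)), -38), -255), Rational(1, 2)) = Pow(Add(Add(Rational(2, 13), -38), -255), Rational(1, 2)) = Pow(Add(Rational(-492, 13), -255), Rational(1, 2)) = Pow(Rational(-3807, 13), Rational(1, 2)) = Mul(Rational(9, 13), I, Pow(611, Rational(1, 2))))
Add(-4251939, Mul(-1, Function('K')(-211))) = Add(-4251939, Mul(-1, Mul(Rational(9, 13), I, Pow(611, Rational(1, 2))))) = Add(-4251939, Mul(Rational(-9, 13), I, Pow(611, Rational(1, 2))))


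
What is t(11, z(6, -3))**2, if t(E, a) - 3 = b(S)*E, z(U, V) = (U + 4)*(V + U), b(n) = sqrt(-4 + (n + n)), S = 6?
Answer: 977 + 132*sqrt(2) ≈ 1163.7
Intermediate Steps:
b(n) = sqrt(-4 + 2*n)
z(U, V) = (4 + U)*(U + V)
t(E, a) = 3 + 2*E*sqrt(2) (t(E, a) = 3 + sqrt(-4 + 2*6)*E = 3 + sqrt(-4 + 12)*E = 3 + sqrt(8)*E = 3 + (2*sqrt(2))*E = 3 + 2*E*sqrt(2))
t(11, z(6, -3))**2 = (3 + 2*11*sqrt(2))**2 = (3 + 22*sqrt(2))**2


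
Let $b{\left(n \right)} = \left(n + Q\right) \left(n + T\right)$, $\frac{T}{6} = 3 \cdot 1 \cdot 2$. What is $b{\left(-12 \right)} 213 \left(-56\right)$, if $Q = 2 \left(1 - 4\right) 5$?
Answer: $12023424$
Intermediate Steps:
$Q = -30$ ($Q = 2 \left(-3\right) 5 = \left(-6\right) 5 = -30$)
$T = 36$ ($T = 6 \cdot 3 \cdot 1 \cdot 2 = 6 \cdot 3 \cdot 2 = 6 \cdot 6 = 36$)
$b{\left(n \right)} = \left(-30 + n\right) \left(36 + n\right)$ ($b{\left(n \right)} = \left(n - 30\right) \left(n + 36\right) = \left(-30 + n\right) \left(36 + n\right)$)
$b{\left(-12 \right)} 213 \left(-56\right) = \left(-1080 + \left(-12\right)^{2} + 6 \left(-12\right)\right) 213 \left(-56\right) = \left(-1080 + 144 - 72\right) 213 \left(-56\right) = \left(-1008\right) 213 \left(-56\right) = \left(-214704\right) \left(-56\right) = 12023424$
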